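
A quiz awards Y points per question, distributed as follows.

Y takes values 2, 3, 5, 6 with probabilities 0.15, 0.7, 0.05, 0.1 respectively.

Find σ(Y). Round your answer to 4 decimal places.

1.0897

E[Y] = (2)(0.15) + (3)(0.7) + (5)(0.05) + (6)(0.1) = 3.25
E[Y²] = (2)²(0.15) + (3)²(0.7) + (5)²(0.05) + (6)²(0.1) = 11.75
Var(Y) = E[Y²] − (E[Y])² = 11.75 − (3.25)² = 1.1875
σ(Y) = √1.1875 ≈ 1.0897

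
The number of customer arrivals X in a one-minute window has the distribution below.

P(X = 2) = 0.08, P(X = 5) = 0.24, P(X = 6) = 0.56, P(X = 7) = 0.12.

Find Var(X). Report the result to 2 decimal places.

1.45

E[X] = (2)(0.08) + (5)(0.24) + (6)(0.56) + (7)(0.12) = 5.56
E[X²] = (2)²(0.08) + (5)²(0.24) + (6)²(0.56) + (7)²(0.12) = 32.36
Var(X) = E[X²] − (E[X])² = 32.36 − (5.56)² = 1.4464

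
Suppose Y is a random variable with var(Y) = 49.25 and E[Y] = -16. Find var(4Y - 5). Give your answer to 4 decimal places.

var(4Y - 5) = (4)²·var(Y) = 16·49.25 = 788

788.0000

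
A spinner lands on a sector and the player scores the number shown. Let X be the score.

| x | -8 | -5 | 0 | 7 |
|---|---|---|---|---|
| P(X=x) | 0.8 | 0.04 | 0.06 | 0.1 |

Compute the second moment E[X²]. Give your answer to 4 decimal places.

57.1000

E[X²] = (-8)²(0.8) + (-5)²(0.04) + (0)²(0.06) + (7)²(0.1) = 57.1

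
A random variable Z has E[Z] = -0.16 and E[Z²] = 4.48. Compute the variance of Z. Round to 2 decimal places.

V(Z) = 4.48 − (-0.16)² = 4.4544

4.45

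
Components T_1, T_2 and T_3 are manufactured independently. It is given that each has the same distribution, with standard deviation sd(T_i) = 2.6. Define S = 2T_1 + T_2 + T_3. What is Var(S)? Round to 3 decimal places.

40.560

Var(T_i) = (2.6)² = 6.76
By independence, Var(S) = (2)²Var(T_1) + (1)²Var(T_2) + (1)²Var(T_3)
= (2)²·6.76 + (1)²·6.76 + (1)²·6.76 = 40.56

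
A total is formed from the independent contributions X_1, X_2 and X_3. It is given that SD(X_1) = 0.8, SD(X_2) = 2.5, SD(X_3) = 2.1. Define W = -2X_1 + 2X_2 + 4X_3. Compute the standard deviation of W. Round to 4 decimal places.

var(X_1) = 0.64, var(X_2) = 6.25, var(X_3) = 4.41
By independence, var(W) = (-2)²var(X_1) + (2)²var(X_2) + (4)²var(X_3)
= (-2)²·0.64 + (2)²·6.25 + (4)²·4.41 = 98.12
SD(W) = √98.12 ≈ 9.9056

9.9056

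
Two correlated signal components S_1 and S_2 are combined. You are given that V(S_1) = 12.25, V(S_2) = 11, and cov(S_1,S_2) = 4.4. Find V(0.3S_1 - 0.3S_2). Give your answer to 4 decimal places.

V(0.3S_1 - 0.3S_2) = (0.3)²·V(S_1) + (-0.3)²·V(S_2) + 2·(0.3)·(-0.3)·cov(S_1,S_2)
= 0.09·12.25 + 0.09·11 + -0.18·4.4 = 1.3005

1.3005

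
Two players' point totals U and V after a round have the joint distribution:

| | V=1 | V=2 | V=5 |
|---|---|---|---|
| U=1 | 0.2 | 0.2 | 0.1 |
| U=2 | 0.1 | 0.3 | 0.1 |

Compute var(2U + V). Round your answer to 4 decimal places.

E[U] = 1.5,  E[V] = 2.3,  E[UV] = 3.5
var(U) = 2.5 − (1.5)² = 0.25;  var(V) = 7.3 − (2.3)² = 2.01
Cov(U,V) = 3.5 − (1.5)(2.3) = 0.05
var(2U + V) = (2)²·0.25 + (1)²·2.01 + 2·(2)·(1)·0.05 = 3.21

3.2100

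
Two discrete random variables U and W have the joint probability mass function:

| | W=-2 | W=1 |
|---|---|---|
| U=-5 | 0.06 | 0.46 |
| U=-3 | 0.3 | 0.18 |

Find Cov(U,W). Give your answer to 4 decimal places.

-0.7632

E[U] = -4.04,  E[W] = -0.08
E[UW] = -0.44
Cov(U,W) = E[UW] − E[U]E[W] = -0.44 − (-4.04)(-0.08) = -0.7632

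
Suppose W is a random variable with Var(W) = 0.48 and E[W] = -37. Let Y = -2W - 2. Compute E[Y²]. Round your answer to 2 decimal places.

5185.92

E[-2W - 2] = -2·-37 − 2 = 72
Var(-2W - 2) = (-2)²·0.48 = 1.92
E[Y²] = Var(Y) + (E[Y])² = 1.92 + (72)² = 5185.92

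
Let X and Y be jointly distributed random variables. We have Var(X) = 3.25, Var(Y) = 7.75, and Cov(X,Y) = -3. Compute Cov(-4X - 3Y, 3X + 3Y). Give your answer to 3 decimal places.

Cov(-4X - 3Y, 3X + 3Y) = (-4)(3)Var(X) + (-3)(3)Var(Y) + [(-4)(3) + (-3)(3)]Cov(X,Y)
= -12·3.25 + -9·7.75 + -21·-3 = -45.75

-45.750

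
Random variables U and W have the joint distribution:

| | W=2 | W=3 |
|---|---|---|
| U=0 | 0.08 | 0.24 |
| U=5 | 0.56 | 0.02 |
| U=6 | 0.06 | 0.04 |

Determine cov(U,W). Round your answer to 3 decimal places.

E[U] = 3.5,  E[W] = 2.3
E[UW] = 7.34
cov(U,W) = E[UW] − E[U]E[W] = 7.34 − (3.5)(2.3) = -0.71

-0.710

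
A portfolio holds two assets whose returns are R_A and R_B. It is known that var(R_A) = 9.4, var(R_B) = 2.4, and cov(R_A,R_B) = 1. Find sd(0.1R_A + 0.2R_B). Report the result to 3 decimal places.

var(0.1R_A + 0.2R_B) = (0.1)²·var(R_A) + (0.2)²·var(R_B) + 2·(0.1)·(0.2)·cov(R_A,R_B)
= 0.01·9.4 + 0.04·2.4 + 0.04·1 = 0.23
sd(0.1R_A + 0.2R_B) = √0.23 ≈ 0.480

0.480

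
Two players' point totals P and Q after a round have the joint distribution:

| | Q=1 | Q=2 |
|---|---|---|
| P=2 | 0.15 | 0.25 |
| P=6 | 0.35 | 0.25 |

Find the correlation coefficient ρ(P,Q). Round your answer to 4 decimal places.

-0.2041

E[P] = 4.4,  E[Q] = 1.5
E[PQ] = 6.4
cov(P,Q) = E[PQ] − E[P]E[Q] = 6.4 − (4.4)(1.5) = -0.2
Var(P) = 3.84,  Var(Q) = 0.25
ρ = -0.2 / √(3.84·0.25) ≈ -0.2041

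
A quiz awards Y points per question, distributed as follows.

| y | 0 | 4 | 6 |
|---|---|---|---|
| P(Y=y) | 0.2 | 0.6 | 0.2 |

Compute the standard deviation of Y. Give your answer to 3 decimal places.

E[Y] = (0)(0.2) + (4)(0.6) + (6)(0.2) = 3.6
E[Y²] = (0)²(0.2) + (4)²(0.6) + (6)²(0.2) = 16.8
var(Y) = E[Y²] − (E[Y])² = 16.8 − (3.6)² = 3.84
SD(Y) = √3.84 ≈ 1.960

1.960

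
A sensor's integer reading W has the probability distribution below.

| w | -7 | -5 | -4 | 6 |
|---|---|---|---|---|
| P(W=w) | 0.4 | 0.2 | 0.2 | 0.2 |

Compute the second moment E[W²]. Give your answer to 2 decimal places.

35.00

E[W²] = (-7)²(0.4) + (-5)²(0.2) + (-4)²(0.2) + (6)²(0.2) = 35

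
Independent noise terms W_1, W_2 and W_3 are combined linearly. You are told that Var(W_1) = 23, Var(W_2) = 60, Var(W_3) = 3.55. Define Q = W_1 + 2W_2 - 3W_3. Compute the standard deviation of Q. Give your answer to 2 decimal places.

By independence, Var(Q) = (1)²Var(W_1) + (2)²Var(W_2) + (-3)²Var(W_3)
= (1)²·23 + (2)²·60 + (-3)²·3.55 = 294.95
σ(Q) = √294.95 ≈ 17.17

17.17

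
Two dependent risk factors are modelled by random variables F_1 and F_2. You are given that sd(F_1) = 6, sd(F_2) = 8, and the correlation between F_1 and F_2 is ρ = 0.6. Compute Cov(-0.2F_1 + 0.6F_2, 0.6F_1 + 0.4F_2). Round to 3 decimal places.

19.104

V(F_1) = (6)² = 36;  V(F_2) = (8)² = 64
Cov(F_1,F_2) = ρ·sd(F_1)·sd(F_2) = 0.6·6·8 = 28.8
Cov(-0.2F_1 + 0.6F_2, 0.6F_1 + 0.4F_2) = (-0.2)(0.6)V(F_1) + (0.6)(0.4)V(F_2) + [(-0.2)(0.4) + (0.6)(0.6)]Cov(F_1,F_2)
= -0.12·36 + 0.24·64 + 0.28·28.8 = 19.104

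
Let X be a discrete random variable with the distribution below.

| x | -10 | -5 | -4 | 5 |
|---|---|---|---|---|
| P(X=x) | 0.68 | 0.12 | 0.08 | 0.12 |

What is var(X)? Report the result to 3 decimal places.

E[X] = (-10)(0.68) + (-5)(0.12) + (-4)(0.08) + (5)(0.12) = -7.12
E[X²] = (-10)²(0.68) + (-5)²(0.12) + (-4)²(0.08) + (5)²(0.12) = 75.28
var(X) = E[X²] − (E[X])² = 75.28 − (-7.12)² = 24.5856

24.586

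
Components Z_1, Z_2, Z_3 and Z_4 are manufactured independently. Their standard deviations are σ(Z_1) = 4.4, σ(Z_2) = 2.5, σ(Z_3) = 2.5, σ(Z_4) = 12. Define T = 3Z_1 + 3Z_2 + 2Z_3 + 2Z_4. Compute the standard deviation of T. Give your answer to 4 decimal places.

28.8356

Var(Z_1) = 19.36, Var(Z_2) = 6.25, Var(Z_3) = 6.25, Var(Z_4) = 144
By independence, Var(T) = (3)²Var(Z_1) + (3)²Var(Z_2) + (2)²Var(Z_3) + (2)²Var(Z_4)
= (3)²·19.36 + (3)²·6.25 + (2)²·6.25 + (2)²·144 = 831.49
σ(T) = √831.49 ≈ 28.8356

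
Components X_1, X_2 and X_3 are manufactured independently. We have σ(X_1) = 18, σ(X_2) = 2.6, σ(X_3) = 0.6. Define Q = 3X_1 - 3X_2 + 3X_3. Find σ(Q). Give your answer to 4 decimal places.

54.5901

V(X_1) = 324, V(X_2) = 6.76, V(X_3) = 0.36
By independence, V(Q) = (3)²V(X_1) + (-3)²V(X_2) + (3)²V(X_3)
= (3)²·324 + (-3)²·6.76 + (3)²·0.36 = 2980.08
σ(Q) = √2980.08 ≈ 54.5901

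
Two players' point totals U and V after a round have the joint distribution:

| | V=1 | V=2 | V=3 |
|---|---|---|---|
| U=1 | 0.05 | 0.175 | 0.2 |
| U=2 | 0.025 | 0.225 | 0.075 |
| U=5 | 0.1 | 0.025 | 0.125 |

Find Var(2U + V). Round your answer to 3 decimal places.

10.209

E[U] = 2.325,  E[V] = 2.225,  E[UV] = 5.025
Var(U) = 7.975 − (2.325)² = 2.569375;  Var(V) = 5.475 − (2.225)² = 0.524375
Cov(U,V) = 5.025 − (2.325)(2.225) = -0.148125
Var(2U + V) = (2)²·2.569375 + (1)²·0.524375 + 2·(2)·(1)·-0.148125 = 10.209375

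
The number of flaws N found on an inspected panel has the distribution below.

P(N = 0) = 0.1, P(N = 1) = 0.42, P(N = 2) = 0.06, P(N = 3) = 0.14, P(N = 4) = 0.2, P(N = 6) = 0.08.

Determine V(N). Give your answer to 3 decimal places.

2.982

E[N] = (0)(0.1) + (1)(0.42) + (2)(0.06) + (3)(0.14) + (4)(0.2) + (6)(0.08) = 2.24
E[N²] = (0)²(0.1) + (1)²(0.42) + (2)²(0.06) + (3)²(0.14) + (4)²(0.2) + (6)²(0.08) = 8
V(N) = E[N²] − (E[N])² = 8 − (2.24)² = 2.9824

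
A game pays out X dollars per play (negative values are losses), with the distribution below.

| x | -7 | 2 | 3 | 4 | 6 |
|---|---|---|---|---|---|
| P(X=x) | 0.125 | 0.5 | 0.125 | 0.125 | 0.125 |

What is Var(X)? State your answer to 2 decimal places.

E[X] = (-7)(0.125) + (2)(0.5) + (3)(0.125) + (4)(0.125) + (6)(0.125) = 1.75
E[X²] = (-7)²(0.125) + (2)²(0.5) + (3)²(0.125) + (4)²(0.125) + (6)²(0.125) = 15.75
Var(X) = E[X²] − (E[X])² = 15.75 − (1.75)² = 12.6875

12.69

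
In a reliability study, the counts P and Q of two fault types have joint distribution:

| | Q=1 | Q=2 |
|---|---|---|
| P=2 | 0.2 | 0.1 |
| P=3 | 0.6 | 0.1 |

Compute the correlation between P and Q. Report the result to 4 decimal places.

E[P] = 2.7,  E[Q] = 1.2
E[PQ] = 3.2
cov(P,Q) = E[PQ] − E[P]E[Q] = 3.2 − (2.7)(1.2) = -0.04
Var(P) = 0.21,  Var(Q) = 0.16
ρ = -0.04 / √(0.21·0.16) ≈ -0.2182

-0.2182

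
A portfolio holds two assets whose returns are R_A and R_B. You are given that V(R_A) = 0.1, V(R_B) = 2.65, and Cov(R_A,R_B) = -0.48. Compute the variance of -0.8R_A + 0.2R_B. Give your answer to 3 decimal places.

0.324

V(-0.8R_A + 0.2R_B) = (-0.8)²·V(R_A) + (0.2)²·V(R_B) + 2·(-0.8)·(0.2)·Cov(R_A,R_B)
= 0.64·0.1 + 0.04·2.65 + -0.32·-0.48 = 0.3236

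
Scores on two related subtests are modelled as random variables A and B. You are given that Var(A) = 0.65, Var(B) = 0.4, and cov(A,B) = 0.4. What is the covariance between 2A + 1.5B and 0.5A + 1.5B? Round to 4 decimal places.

cov(2A + 1.5B, 0.5A + 1.5B) = (2)(0.5)Var(A) + (1.5)(1.5)Var(B) + [(2)(1.5) + (1.5)(0.5)]cov(A,B)
= 1·0.65 + 2.25·0.4 + 3.75·0.4 = 3.05

3.0500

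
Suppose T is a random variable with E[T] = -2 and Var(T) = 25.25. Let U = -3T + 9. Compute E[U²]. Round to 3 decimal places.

452.250

E[-3T + 9] = -3·-2 + 9 = 15
Var(-3T + 9) = (-3)²·25.25 = 227.25
E[U²] = Var(U) + (E[U])² = 227.25 + (15)² = 452.25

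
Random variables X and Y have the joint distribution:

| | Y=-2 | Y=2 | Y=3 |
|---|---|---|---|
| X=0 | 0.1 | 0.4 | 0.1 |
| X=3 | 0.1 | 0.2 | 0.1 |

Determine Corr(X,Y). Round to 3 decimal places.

-0.070

E[X] = 1.2,  E[Y] = 1.4
E[XY] = 1.5
Cov(X,Y) = E[XY] − E[X]E[Y] = 1.5 − (1.2)(1.4) = -0.18
V(X) = 2.16,  V(Y) = 3.04
ρ = -0.18 / √(2.16·3.04) ≈ -0.070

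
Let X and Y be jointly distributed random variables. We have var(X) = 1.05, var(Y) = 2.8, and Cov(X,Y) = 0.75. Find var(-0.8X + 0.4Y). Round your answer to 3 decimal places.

var(-0.8X + 0.4Y) = (-0.8)²·var(X) + (0.4)²·var(Y) + 2·(-0.8)·(0.4)·Cov(X,Y)
= 0.64·1.05 + 0.16·2.8 + -0.64·0.75 = 0.64

0.640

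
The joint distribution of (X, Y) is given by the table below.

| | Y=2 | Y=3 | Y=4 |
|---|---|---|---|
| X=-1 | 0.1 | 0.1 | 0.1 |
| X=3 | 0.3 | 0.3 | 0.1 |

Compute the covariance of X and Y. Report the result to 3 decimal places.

-0.240

E[X] = 1.8,  E[Y] = 2.8
E[XY] = 4.8
Cov(X,Y) = E[XY] − E[X]E[Y] = 4.8 − (1.8)(2.8) = -0.24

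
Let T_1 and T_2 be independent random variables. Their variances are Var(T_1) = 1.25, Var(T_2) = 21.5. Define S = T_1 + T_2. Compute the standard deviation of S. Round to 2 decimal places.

4.77

By independence, Var(S) = (1)²Var(T_1) + (1)²Var(T_2)
= (1)²·1.25 + (1)²·21.5 = 22.75
SD(S) = √22.75 ≈ 4.77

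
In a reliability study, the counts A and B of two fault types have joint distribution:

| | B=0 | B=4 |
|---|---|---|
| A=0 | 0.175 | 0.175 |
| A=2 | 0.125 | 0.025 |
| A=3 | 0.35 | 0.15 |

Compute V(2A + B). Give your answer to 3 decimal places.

E[A] = 1.8,  E[B] = 1.4,  E[AB] = 2
V(A) = 5.1 − (1.8)² = 1.86;  V(B) = 5.6 − (1.4)² = 3.64
cov(A,B) = 2 − (1.8)(1.4) = -0.52
V(2A + B) = (2)²·1.86 + (1)²·3.64 + 2·(2)·(1)·-0.52 = 9

9.000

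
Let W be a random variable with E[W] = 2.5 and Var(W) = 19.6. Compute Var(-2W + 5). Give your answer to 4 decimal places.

Var(-2W + 5) = (-2)²·Var(W) = 4·19.6 = 78.4

78.4000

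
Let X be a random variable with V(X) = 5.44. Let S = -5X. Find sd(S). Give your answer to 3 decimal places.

11.662

V(-5X) = (-5)²·5.44 = 136
sd(S) = √136 ≈ 11.662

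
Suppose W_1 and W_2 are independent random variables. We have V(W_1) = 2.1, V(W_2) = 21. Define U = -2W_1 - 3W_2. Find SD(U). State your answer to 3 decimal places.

14.050

By independence, V(U) = (-2)²V(W_1) + (-3)²V(W_2)
= (-2)²·2.1 + (-3)²·21 = 197.4
SD(U) = √197.4 ≈ 14.050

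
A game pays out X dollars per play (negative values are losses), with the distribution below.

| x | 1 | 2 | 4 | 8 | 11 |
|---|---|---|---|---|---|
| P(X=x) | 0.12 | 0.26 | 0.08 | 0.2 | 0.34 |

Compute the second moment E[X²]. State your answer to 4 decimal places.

E[X²] = (1)²(0.12) + (2)²(0.26) + (4)²(0.08) + (8)²(0.2) + (11)²(0.34) = 56.38

56.3800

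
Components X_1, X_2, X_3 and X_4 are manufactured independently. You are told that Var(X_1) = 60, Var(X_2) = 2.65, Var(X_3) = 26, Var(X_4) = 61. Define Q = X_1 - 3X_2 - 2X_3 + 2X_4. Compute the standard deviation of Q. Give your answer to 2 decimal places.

By independence, Var(Q) = (1)²Var(X_1) + (-3)²Var(X_2) + (-2)²Var(X_3) + (2)²Var(X_4)
= (1)²·60 + (-3)²·2.65 + (-2)²·26 + (2)²·61 = 431.85
σ(Q) = √431.85 ≈ 20.78

20.78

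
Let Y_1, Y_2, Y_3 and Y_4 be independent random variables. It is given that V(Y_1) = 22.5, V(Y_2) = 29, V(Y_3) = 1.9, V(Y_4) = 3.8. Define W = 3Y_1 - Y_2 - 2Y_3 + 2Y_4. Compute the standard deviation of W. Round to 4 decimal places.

15.9468

By independence, V(W) = (3)²V(Y_1) + (-1)²V(Y_2) + (-2)²V(Y_3) + (2)²V(Y_4)
= (3)²·22.5 + (-1)²·29 + (-2)²·1.9 + (2)²·3.8 = 254.3
sd(W) = √254.3 ≈ 15.9468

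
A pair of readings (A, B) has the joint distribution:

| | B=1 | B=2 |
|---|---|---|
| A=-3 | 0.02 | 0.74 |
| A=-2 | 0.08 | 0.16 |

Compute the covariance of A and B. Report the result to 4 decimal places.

E[A] = -2.76,  E[B] = 1.9
E[AB] = -5.3
Cov(A,B) = E[AB] − E[A]E[B] = -5.3 − (-2.76)(1.9) = -0.056

-0.0560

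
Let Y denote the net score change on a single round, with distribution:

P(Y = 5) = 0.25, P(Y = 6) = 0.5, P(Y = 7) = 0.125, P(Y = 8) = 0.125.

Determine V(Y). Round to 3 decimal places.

0.859

E[Y] = (5)(0.25) + (6)(0.5) + (7)(0.125) + (8)(0.125) = 6.125
E[Y²] = (5)²(0.25) + (6)²(0.5) + (7)²(0.125) + (8)²(0.125) = 38.375
V(Y) = E[Y²] − (E[Y])² = 38.375 − (6.125)² = 0.859375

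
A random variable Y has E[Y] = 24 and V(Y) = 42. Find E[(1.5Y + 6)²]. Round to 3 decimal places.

1858.500

E[1.5Y + 6] = 1.5·24 + 6 = 42
V(1.5Y + 6) = (1.5)²·42 = 94.5
E[(1.5Y + 6)²] = V((1.5Y + 6)) + (E[(1.5Y + 6)])² = 94.5 + (42)² = 1858.5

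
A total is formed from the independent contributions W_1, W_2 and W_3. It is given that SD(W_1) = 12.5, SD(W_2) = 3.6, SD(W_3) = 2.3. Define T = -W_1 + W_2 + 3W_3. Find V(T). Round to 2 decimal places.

V(W_1) = 156.25, V(W_2) = 12.96, V(W_3) = 5.29
By independence, V(T) = (-1)²V(W_1) + (1)²V(W_2) + (3)²V(W_3)
= (-1)²·156.25 + (1)²·12.96 + (3)²·5.29 = 216.82

216.82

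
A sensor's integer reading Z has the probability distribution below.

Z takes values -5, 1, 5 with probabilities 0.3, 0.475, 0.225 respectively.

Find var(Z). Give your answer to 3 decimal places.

13.590

E[Z] = (-5)(0.3) + (1)(0.475) + (5)(0.225) = 0.1
E[Z²] = (-5)²(0.3) + (1)²(0.475) + (5)²(0.225) = 13.6
var(Z) = E[Z²] − (E[Z])² = 13.6 − (0.1)² = 13.59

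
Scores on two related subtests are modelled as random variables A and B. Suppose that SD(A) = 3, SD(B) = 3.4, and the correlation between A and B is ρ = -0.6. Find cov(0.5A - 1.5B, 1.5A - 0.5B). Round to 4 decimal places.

30.7200

Var(A) = (3)² = 9;  Var(B) = (3.4)² = 11.56
cov(A,B) = ρ·SD(A)·SD(B) = -0.6·3·3.4 = -6.12
cov(0.5A - 1.5B, 1.5A - 0.5B) = (0.5)(1.5)Var(A) + (-1.5)(-0.5)Var(B) + [(0.5)(-0.5) + (-1.5)(1.5)]cov(A,B)
= 0.75·9 + 0.75·11.56 + -2.5·-6.12 = 30.72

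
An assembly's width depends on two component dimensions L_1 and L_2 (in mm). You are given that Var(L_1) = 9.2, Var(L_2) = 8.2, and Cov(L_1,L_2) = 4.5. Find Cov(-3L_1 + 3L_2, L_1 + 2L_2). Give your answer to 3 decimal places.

8.100

Cov(-3L_1 + 3L_2, L_1 + 2L_2) = (-3)(1)Var(L_1) + (3)(2)Var(L_2) + [(-3)(2) + (3)(1)]Cov(L_1,L_2)
= -3·9.2 + 6·8.2 + -3·4.5 = 8.1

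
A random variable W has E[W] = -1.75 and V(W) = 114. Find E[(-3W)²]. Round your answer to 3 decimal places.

1053.563

E[-3W] = -3·-1.75 = 5.25
V(-3W) = (-3)²·114 = 1026
E[(-3W)²] = V((-3W)) + (E[(-3W)])² = 1026 + (5.25)² = 1053.5625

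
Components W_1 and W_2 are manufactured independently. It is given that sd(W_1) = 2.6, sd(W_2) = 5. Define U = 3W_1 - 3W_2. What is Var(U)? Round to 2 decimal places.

285.84

Var(W_1) = 6.76, Var(W_2) = 25
By independence, Var(U) = (3)²Var(W_1) + (-3)²Var(W_2)
= (3)²·6.76 + (-3)²·25 = 285.84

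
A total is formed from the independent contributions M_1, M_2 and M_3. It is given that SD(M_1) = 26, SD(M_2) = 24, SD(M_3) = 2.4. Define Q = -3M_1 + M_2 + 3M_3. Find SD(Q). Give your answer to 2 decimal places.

V(M_1) = 676, V(M_2) = 576, V(M_3) = 5.76
By independence, V(Q) = (-3)²V(M_1) + (1)²V(M_2) + (3)²V(M_3)
= (-3)²·676 + (1)²·576 + (3)²·5.76 = 6711.84
SD(Q) = √6711.84 ≈ 81.93

81.93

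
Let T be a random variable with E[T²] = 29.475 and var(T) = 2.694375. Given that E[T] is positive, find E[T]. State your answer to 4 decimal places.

5.1750

(E[T])² = E[T²] − var(T) = 29.475 − 2.694375 = 26.780625
E[T] = √26.780625 = 5.175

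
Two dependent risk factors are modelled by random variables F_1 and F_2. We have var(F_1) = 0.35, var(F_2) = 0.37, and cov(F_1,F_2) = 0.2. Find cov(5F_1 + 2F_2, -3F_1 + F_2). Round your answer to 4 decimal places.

cov(5F_1 + 2F_2, -3F_1 + F_2) = (5)(-3)var(F_1) + (2)(1)var(F_2) + [(5)(1) + (2)(-3)]cov(F_1,F_2)
= -15·0.35 + 2·0.37 + -1·0.2 = -4.71

-4.7100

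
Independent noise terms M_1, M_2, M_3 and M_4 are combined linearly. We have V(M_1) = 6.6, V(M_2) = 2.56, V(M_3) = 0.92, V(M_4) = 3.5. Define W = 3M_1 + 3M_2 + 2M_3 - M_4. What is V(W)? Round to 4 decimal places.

89.6200

By independence, V(W) = (3)²V(M_1) + (3)²V(M_2) + (2)²V(M_3) + (-1)²V(M_4)
= (3)²·6.6 + (3)²·2.56 + (2)²·0.92 + (-1)²·3.5 = 89.62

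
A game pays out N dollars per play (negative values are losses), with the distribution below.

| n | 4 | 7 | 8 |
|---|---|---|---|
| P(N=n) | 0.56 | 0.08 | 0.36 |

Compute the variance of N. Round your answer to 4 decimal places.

3.6576

E[N] = (4)(0.56) + (7)(0.08) + (8)(0.36) = 5.68
E[N²] = (4)²(0.56) + (7)²(0.08) + (8)²(0.36) = 35.92
Var(N) = E[N²] − (E[N])² = 35.92 − (5.68)² = 3.6576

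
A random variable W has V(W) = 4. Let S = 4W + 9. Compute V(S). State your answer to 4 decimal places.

64.0000

V(4W + 9) = (4)²·V(W) = 16·4 = 64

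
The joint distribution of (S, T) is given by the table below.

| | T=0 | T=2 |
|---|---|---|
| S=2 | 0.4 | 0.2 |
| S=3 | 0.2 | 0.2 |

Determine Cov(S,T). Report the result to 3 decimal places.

E[S] = 2.4,  E[T] = 0.8
E[ST] = 2
Cov(S,T) = E[ST] − E[S]E[T] = 2 − (2.4)(0.8) = 0.08

0.080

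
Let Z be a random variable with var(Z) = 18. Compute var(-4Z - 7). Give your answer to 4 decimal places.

288.0000

var(-4Z - 7) = (-4)²·var(Z) = 16·18 = 288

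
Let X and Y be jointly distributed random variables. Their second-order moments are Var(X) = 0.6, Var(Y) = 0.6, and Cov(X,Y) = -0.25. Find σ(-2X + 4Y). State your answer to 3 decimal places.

4.000

Var(-2X + 4Y) = (-2)²·Var(X) + (4)²·Var(Y) + 2·(-2)·(4)·Cov(X,Y)
= 4·0.6 + 16·0.6 + -16·-0.25 = 16
σ(-2X + 4Y) = √16 ≈ 4.000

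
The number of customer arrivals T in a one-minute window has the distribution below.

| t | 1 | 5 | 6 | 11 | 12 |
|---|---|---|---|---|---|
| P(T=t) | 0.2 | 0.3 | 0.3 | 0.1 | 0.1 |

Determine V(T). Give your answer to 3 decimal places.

11.360

E[T] = (1)(0.2) + (5)(0.3) + (6)(0.3) + (11)(0.1) + (12)(0.1) = 5.8
E[T²] = (1)²(0.2) + (5)²(0.3) + (6)²(0.3) + (11)²(0.1) + (12)²(0.1) = 45
V(T) = E[T²] − (E[T])² = 45 − (5.8)² = 11.36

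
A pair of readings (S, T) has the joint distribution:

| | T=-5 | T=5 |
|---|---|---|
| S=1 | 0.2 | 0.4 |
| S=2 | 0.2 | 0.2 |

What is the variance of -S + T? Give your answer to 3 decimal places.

E[S] = 1.4,  E[T] = 1,  E[ST] = 1
var(S) = 2.2 − (1.4)² = 0.24;  var(T) = 25 − (1)² = 24
cov(S,T) = 1 − (1.4)(1) = -0.4
var(-S + T) = (-1)²·0.24 + (1)²·24 + 2·(-1)·(1)·-0.4 = 25.04

25.040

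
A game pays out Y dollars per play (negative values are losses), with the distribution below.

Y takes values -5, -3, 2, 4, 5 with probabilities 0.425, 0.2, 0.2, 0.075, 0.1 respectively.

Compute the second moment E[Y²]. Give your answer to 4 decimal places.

16.9250

E[Y²] = (-5)²(0.425) + (-3)²(0.2) + (2)²(0.2) + (4)²(0.075) + (5)²(0.1) = 16.925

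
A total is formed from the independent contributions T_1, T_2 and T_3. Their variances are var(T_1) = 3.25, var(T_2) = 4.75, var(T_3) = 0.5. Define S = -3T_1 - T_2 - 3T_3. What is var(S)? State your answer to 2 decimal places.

By independence, var(S) = (-3)²var(T_1) + (-1)²var(T_2) + (-3)²var(T_3)
= (-3)²·3.25 + (-1)²·4.75 + (-3)²·0.5 = 38.5

38.50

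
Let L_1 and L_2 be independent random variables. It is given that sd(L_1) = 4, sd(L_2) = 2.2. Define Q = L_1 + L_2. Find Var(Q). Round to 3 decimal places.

20.840

Var(L_1) = 16, Var(L_2) = 4.84
By independence, Var(Q) = (1)²Var(L_1) + (1)²Var(L_2)
= (1)²·16 + (1)²·4.84 = 20.84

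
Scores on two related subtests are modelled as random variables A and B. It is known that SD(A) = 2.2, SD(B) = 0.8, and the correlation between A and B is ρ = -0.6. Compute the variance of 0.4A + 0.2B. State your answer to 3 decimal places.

V(A) = (2.2)² = 4.84;  V(B) = (0.8)² = 0.64
cov(A,B) = ρ·SD(A)·SD(B) = -0.6·2.2·0.8 = -1.056
V(0.4A + 0.2B) = (0.4)²·V(A) + (0.2)²·V(B) + 2·(0.4)·(0.2)·cov(A,B)
= 0.16·4.84 + 0.04·0.64 + 0.16·-1.056 = 0.63104

0.631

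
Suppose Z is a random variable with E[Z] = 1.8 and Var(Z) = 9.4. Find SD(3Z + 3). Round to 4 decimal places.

Var(3Z + 3) = (3)²·9.4 = 84.6
SD(3Z + 3) = √84.6 ≈ 9.1978

9.1978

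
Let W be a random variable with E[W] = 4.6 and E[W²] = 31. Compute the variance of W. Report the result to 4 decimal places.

V(W) = 31 − (4.6)² = 9.84

9.8400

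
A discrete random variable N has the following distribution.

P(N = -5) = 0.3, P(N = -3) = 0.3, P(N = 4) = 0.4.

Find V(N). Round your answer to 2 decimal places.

E[N] = (-5)(0.3) + (-3)(0.3) + (4)(0.4) = -0.8
E[N²] = (-5)²(0.3) + (-3)²(0.3) + (4)²(0.4) = 16.6
V(N) = E[N²] − (E[N])² = 16.6 − (-0.8)² = 15.96

15.96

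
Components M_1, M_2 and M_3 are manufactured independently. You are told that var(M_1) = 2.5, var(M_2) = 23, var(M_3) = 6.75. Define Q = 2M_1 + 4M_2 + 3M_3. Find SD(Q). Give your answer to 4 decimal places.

20.9464

By independence, var(Q) = (2)²var(M_1) + (4)²var(M_2) + (3)²var(M_3)
= (2)²·2.5 + (4)²·23 + (3)²·6.75 = 438.75
SD(Q) = √438.75 ≈ 20.9464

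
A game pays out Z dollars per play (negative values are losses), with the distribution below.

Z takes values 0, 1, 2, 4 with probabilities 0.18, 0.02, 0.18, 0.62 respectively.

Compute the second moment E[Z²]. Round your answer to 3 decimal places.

10.660

E[Z²] = (0)²(0.18) + (1)²(0.02) + (2)²(0.18) + (4)²(0.62) = 10.66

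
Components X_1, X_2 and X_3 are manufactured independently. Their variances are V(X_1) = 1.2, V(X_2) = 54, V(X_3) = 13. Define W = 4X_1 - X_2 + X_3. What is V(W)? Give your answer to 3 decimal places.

86.200

By independence, V(W) = (4)²V(X_1) + (-1)²V(X_2) + (1)²V(X_3)
= (4)²·1.2 + (-1)²·54 + (1)²·13 = 86.2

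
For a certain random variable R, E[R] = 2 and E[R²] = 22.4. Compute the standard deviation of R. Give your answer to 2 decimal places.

Var(R) = 22.4 − (2)² = 18.4
sd(R) = √18.4 ≈ 4.29

4.29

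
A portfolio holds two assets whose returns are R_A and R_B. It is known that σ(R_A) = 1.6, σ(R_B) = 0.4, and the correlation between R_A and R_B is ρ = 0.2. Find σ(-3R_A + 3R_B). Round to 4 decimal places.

4.7091

var(R_A) = (1.6)² = 2.56;  var(R_B) = (0.4)² = 0.16
Cov(R_A,R_B) = ρ·σ(R_A)·σ(R_B) = 0.2·1.6·0.4 = 0.128
var(-3R_A + 3R_B) = (-3)²·var(R_A) + (3)²·var(R_B) + 2·(-3)·(3)·Cov(R_A,R_B)
= 9·2.56 + 9·0.16 + -18·0.128 = 22.176
σ(-3R_A + 3R_B) = √22.176 ≈ 4.7091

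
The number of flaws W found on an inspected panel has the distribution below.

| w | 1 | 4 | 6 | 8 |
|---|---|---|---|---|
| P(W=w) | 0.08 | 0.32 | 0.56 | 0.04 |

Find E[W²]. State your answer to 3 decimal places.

E[W²] = (1)²(0.08) + (4)²(0.32) + (6)²(0.56) + (8)²(0.04) = 27.92

27.920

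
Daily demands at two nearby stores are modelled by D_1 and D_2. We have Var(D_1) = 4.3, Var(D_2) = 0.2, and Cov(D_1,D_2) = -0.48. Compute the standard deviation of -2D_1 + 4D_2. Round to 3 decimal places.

Var(-2D_1 + 4D_2) = (-2)²·Var(D_1) + (4)²·Var(D_2) + 2·(-2)·(4)·Cov(D_1,D_2)
= 4·4.3 + 16·0.2 + -16·-0.48 = 28.08
SD(-2D_1 + 4D_2) = √28.08 ≈ 5.299

5.299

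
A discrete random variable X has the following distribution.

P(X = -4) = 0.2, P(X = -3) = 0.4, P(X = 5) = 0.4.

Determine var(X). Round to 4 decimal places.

E[X] = (-4)(0.2) + (-3)(0.4) + (5)(0.4) = 0
E[X²] = (-4)²(0.2) + (-3)²(0.4) + (5)²(0.4) = 16.8
var(X) = E[X²] − (E[X])² = 16.8 − (0)² = 16.8

16.8000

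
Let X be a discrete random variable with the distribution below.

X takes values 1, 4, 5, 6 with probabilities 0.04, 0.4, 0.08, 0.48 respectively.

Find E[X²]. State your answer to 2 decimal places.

E[X²] = (1)²(0.04) + (4)²(0.4) + (5)²(0.08) + (6)²(0.48) = 25.72

25.72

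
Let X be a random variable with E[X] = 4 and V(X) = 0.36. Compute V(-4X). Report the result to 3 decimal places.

V(-4X) = (-4)²·V(X) = 16·0.36 = 5.76

5.760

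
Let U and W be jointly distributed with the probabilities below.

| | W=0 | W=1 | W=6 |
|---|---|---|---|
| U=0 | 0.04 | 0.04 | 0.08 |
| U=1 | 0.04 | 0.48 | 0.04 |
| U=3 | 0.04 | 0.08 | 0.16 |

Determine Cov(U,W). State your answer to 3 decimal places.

0.648

E[U] = 1.4,  E[W] = 2.28
E[UW] = 3.84
Cov(U,W) = E[UW] − E[U]E[W] = 3.84 − (1.4)(2.28) = 0.648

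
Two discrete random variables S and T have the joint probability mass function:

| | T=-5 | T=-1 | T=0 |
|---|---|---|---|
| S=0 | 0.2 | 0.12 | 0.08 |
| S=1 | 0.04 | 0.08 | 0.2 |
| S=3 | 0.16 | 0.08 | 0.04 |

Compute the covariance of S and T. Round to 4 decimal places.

-0.2752

E[S] = 1.16,  E[T] = -2.28
E[ST] = -2.92
cov(S,T) = E[ST] − E[S]E[T] = -2.92 − (1.16)(-2.28) = -0.2752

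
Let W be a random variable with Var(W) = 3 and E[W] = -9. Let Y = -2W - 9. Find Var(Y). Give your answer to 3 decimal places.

Var(-2W - 9) = (-2)²·Var(W) = 4·3 = 12

12.000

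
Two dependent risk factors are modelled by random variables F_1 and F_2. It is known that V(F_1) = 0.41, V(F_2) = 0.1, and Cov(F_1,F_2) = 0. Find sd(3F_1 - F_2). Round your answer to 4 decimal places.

V(3F_1 - F_2) = (3)²·V(F_1) + (-1)²·V(F_2) + 2·(3)·(-1)·Cov(F_1,F_2)
= 9·0.41 + 1·0.1 + -6·0 = 3.79
sd(3F_1 - F_2) = √3.79 ≈ 1.9468

1.9468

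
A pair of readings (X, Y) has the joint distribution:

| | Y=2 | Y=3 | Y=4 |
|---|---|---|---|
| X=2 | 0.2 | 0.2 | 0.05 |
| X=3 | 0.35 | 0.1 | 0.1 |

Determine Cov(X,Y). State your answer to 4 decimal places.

E[X] = 2.55,  E[Y] = 2.6
E[XY] = 6.6
Cov(X,Y) = E[XY] − E[X]E[Y] = 6.6 − (2.55)(2.6) = -0.03

-0.0300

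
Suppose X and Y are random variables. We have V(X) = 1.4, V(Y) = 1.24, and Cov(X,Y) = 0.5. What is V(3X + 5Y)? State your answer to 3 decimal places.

V(3X + 5Y) = (3)²·V(X) + (5)²·V(Y) + 2·(3)·(5)·Cov(X,Y)
= 9·1.4 + 25·1.24 + 30·0.5 = 58.6

58.600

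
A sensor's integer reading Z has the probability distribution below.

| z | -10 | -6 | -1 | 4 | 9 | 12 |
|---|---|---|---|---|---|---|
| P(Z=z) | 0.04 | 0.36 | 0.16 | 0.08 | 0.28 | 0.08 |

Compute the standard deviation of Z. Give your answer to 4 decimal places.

7.1717

E[Z] = (-10)(0.04) + (-6)(0.36) + (-1)(0.16) + (4)(0.08) + (9)(0.28) + (12)(0.08) = 1.08
E[Z²] = (-10)²(0.04) + (-6)²(0.36) + (-1)²(0.16) + (4)²(0.08) + (9)²(0.28) + (12)²(0.08) = 52.6
Var(Z) = E[Z²] − (E[Z])² = 52.6 − (1.08)² = 51.4336
sd(Z) = √51.4336 ≈ 7.1717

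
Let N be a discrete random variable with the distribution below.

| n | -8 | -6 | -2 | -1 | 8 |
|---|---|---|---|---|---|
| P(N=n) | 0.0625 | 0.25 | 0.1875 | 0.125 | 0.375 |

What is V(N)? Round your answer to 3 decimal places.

E[N] = (-8)(0.0625) + (-6)(0.25) + (-2)(0.1875) + (-1)(0.125) + (8)(0.375) = 0.5
E[N²] = (-8)²(0.0625) + (-6)²(0.25) + (-2)²(0.1875) + (-1)²(0.125) + (8)²(0.375) = 37.875
V(N) = E[N²] − (E[N])² = 37.875 − (0.5)² = 37.625

37.625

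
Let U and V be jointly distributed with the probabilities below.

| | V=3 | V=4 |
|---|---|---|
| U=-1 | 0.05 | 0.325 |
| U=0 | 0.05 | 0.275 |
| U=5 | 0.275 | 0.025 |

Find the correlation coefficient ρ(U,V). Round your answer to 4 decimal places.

E[U] = 1.125,  E[V] = 3.625
E[UV] = 3.175
Cov(U,V) = E[UV] − E[U]E[V] = 3.175 − (1.125)(3.625) = -0.903125
Var(U) = 6.609375,  Var(V) = 0.234375
ρ = -0.903125 / √(6.609375·0.234375) ≈ -0.7256

-0.7256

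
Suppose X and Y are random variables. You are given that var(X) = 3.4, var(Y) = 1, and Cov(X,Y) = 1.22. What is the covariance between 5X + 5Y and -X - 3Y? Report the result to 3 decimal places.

Cov(5X + 5Y, -X - 3Y) = (5)(-1)var(X) + (5)(-3)var(Y) + [(5)(-3) + (5)(-1)]Cov(X,Y)
= -5·3.4 + -15·1 + -20·1.22 = -56.4

-56.400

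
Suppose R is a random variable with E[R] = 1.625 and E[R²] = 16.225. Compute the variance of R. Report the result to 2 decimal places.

Var(R) = 16.225 − (1.625)² = 13.584375

13.58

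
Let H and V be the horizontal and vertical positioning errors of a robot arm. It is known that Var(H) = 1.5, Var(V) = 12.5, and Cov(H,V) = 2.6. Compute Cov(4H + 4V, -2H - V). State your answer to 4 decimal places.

-93.2000

Cov(4H + 4V, -2H - V) = (4)(-2)Var(H) + (4)(-1)Var(V) + [(4)(-1) + (4)(-2)]Cov(H,V)
= -8·1.5 + -4·12.5 + -12·2.6 = -93.2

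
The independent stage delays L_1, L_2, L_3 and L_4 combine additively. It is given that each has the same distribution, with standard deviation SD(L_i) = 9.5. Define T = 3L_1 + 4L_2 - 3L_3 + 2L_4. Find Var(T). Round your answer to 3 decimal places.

3429.500

Var(L_i) = (9.5)² = 90.25
By independence, Var(T) = (3)²Var(L_1) + (4)²Var(L_2) + (-3)²Var(L_3) + (2)²Var(L_4)
= (3)²·90.25 + (4)²·90.25 + (-3)²·90.25 + (2)²·90.25 = 3429.5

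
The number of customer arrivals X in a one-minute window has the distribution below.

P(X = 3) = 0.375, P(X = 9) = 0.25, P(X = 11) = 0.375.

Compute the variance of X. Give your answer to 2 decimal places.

E[X] = (3)(0.375) + (9)(0.25) + (11)(0.375) = 7.5
E[X²] = (3)²(0.375) + (9)²(0.25) + (11)²(0.375) = 69
Var(X) = E[X²] − (E[X])² = 69 − (7.5)² = 12.75

12.75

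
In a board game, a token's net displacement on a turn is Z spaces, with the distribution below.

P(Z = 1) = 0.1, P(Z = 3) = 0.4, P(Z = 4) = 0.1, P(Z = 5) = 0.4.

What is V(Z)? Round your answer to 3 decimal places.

E[Z] = (1)(0.1) + (3)(0.4) + (4)(0.1) + (5)(0.4) = 3.7
E[Z²] = (1)²(0.1) + (3)²(0.4) + (4)²(0.1) + (5)²(0.4) = 15.3
V(Z) = E[Z²] − (E[Z])² = 15.3 − (3.7)² = 1.61

1.610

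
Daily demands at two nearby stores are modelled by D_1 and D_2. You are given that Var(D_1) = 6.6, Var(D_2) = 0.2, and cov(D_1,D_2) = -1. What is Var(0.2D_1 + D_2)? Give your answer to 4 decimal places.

Var(0.2D_1 + D_2) = (0.2)²·Var(D_1) + (1)²·Var(D_2) + 2·(0.2)·(1)·cov(D_1,D_2)
= 0.04·6.6 + 1·0.2 + 0.4·-1 = 0.064

0.0640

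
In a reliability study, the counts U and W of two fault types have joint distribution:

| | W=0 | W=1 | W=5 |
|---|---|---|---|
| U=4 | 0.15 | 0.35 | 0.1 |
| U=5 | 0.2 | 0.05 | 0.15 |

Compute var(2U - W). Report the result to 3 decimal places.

E[U] = 4.4,  E[W] = 1.65,  E[UW] = 7.4
var(U) = 19.6 − (4.4)² = 0.24;  var(W) = 6.65 − (1.65)² = 3.9275
Cov(U,W) = 7.4 − (4.4)(1.65) = 0.14
var(2U - W) = (2)²·0.24 + (-1)²·3.9275 + 2·(2)·(-1)·0.14 = 4.3275

4.328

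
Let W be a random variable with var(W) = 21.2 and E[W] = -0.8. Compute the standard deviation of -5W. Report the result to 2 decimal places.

var(-5W) = (-5)²·21.2 = 530
sd(-5W) = √530 ≈ 23.02

23.02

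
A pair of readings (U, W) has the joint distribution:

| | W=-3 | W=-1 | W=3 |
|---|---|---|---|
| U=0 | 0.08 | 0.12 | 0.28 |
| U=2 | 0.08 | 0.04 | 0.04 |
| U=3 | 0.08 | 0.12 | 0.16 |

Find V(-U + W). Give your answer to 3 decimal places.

9.638

E[U] = 1.4,  E[W] = 0.44,  E[UW] = 0.04
V(U) = 3.88 − (1.4)² = 1.92;  V(W) = 6.76 − (0.44)² = 6.5664
cov(U,W) = 0.04 − (1.4)(0.44) = -0.576
V(-U + W) = (-1)²·1.92 + (1)²·6.5664 + 2·(-1)·(1)·-0.576 = 9.6384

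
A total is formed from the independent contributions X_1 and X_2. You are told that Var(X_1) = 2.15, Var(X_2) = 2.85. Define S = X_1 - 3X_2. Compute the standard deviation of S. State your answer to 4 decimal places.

5.2726

By independence, Var(S) = (1)²Var(X_1) + (-3)²Var(X_2)
= (1)²·2.15 + (-3)²·2.85 = 27.8
SD(S) = √27.8 ≈ 5.2726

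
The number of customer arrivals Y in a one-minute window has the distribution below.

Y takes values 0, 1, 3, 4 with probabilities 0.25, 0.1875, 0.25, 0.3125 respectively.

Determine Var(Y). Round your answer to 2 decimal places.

2.65

E[Y] = (0)(0.25) + (1)(0.1875) + (3)(0.25) + (4)(0.3125) = 2.1875
E[Y²] = (0)²(0.25) + (1)²(0.1875) + (3)²(0.25) + (4)²(0.3125) = 7.4375
Var(Y) = E[Y²] − (E[Y])² = 7.4375 − (2.1875)² = 2.65234375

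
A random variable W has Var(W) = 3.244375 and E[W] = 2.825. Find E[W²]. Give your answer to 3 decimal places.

E[W²] = Var(W) + (E[W])² = 3.244375 + (2.825)² = 11.225

11.225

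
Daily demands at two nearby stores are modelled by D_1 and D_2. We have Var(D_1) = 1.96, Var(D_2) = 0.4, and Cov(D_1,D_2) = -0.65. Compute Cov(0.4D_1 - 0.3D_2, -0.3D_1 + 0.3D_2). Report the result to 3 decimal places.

-0.408

Cov(0.4D_1 - 0.3D_2, -0.3D_1 + 0.3D_2) = (0.4)(-0.3)Var(D_1) + (-0.3)(0.3)Var(D_2) + [(0.4)(0.3) + (-0.3)(-0.3)]Cov(D_1,D_2)
= -0.12·1.96 + -0.09·0.4 + 0.21·-0.65 = -0.4077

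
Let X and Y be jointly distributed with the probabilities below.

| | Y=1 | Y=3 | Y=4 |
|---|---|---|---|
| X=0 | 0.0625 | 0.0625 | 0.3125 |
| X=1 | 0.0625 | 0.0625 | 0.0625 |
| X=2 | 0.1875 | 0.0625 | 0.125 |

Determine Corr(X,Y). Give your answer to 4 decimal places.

-0.3760

E[X] = 0.9375,  E[Y] = 2.875
E[XY] = 2.25
Cov(X,Y) = E[XY] − E[X]E[Y] = 2.25 − (0.9375)(2.875) = -0.4453125
V(X) = 0.80859375,  V(Y) = 1.734375
ρ = -0.4453125 / √(0.80859375·1.734375) ≈ -0.3760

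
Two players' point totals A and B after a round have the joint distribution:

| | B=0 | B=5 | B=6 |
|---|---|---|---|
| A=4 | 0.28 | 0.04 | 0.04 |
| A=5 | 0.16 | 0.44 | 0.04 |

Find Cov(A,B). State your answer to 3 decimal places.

0.597

E[A] = 4.64,  E[B] = 2.88
E[AB] = 13.96
Cov(A,B) = E[AB] − E[A]E[B] = 13.96 − (4.64)(2.88) = 0.5968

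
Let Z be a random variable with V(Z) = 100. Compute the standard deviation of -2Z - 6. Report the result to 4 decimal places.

20.0000

V(-2Z - 6) = (-2)²·100 = 400
sd(-2Z - 6) = √400 ≈ 20.0000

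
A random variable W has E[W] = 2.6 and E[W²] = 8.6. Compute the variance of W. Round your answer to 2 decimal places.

1.84

Var(W) = 8.6 − (2.6)² = 1.84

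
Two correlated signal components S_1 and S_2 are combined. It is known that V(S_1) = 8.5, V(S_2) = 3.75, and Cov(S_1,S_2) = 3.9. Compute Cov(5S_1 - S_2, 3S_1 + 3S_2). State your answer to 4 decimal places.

Cov(5S_1 - S_2, 3S_1 + 3S_2) = (5)(3)V(S_1) + (-1)(3)V(S_2) + [(5)(3) + (-1)(3)]Cov(S_1,S_2)
= 15·8.5 + -3·3.75 + 12·3.9 = 163.05

163.0500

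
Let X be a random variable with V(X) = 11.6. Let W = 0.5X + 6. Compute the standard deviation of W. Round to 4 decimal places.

V(0.5X + 6) = (0.5)²·11.6 = 2.9
SD(W) = √2.9 ≈ 1.7029

1.7029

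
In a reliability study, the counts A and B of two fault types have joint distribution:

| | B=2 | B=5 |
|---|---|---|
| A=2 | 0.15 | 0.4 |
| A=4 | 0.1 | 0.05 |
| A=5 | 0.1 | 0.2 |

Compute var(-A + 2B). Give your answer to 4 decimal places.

E[A] = 3.2,  E[B] = 3.95,  E[AB] = 12.4
var(A) = 12.1 − (3.2)² = 1.86;  var(B) = 17.65 − (3.95)² = 2.0475
Cov(A,B) = 12.4 − (3.2)(3.95) = -0.24
var(-A + 2B) = (-1)²·1.86 + (2)²·2.0475 + 2·(-1)·(2)·-0.24 = 11.01

11.0100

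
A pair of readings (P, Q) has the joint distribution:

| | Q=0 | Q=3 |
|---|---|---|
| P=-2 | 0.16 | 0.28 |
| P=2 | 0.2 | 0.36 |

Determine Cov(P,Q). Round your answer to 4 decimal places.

E[P] = 0.24,  E[Q] = 1.92
E[PQ] = 0.48
Cov(P,Q) = E[PQ] − E[P]E[Q] = 0.48 − (0.24)(1.92) = 0.0192

0.0192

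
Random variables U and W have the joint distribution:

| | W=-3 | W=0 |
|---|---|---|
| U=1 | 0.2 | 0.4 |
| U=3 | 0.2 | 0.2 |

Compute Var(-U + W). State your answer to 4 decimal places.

E[U] = 1.8,  E[W] = -1.2,  E[UW] = -2.4
Var(U) = 4.2 − (1.8)² = 0.96;  Var(W) = 3.6 − (-1.2)² = 2.16
Cov(U,W) = -2.4 − (1.8)(-1.2) = -0.24
Var(-U + W) = (-1)²·0.96 + (1)²·2.16 + 2·(-1)·(1)·-0.24 = 3.6

3.6000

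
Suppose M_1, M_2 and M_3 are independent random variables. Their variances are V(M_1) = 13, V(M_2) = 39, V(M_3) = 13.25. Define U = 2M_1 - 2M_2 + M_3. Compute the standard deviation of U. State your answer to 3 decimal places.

14.874

By independence, V(U) = (2)²V(M_1) + (-2)²V(M_2) + (1)²V(M_3)
= (2)²·13 + (-2)²·39 + (1)²·13.25 = 221.25
σ(U) = √221.25 ≈ 14.874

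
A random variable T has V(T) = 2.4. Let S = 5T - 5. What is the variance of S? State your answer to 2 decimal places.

60.00

V(5T - 5) = (5)²·V(T) = 25·2.4 = 60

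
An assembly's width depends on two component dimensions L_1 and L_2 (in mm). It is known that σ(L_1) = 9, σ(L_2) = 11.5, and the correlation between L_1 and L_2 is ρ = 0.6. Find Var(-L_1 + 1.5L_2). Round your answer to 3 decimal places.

192.263

Var(L_1) = (9)² = 81;  Var(L_2) = (11.5)² = 132.25
Cov(L_1,L_2) = ρ·σ(L_1)·σ(L_2) = 0.6·9·11.5 = 62.1
Var(-L_1 + 1.5L_2) = (-1)²·Var(L_1) + (1.5)²·Var(L_2) + 2·(-1)·(1.5)·Cov(L_1,L_2)
= 1·81 + 2.25·132.25 + -3·62.1 = 192.2625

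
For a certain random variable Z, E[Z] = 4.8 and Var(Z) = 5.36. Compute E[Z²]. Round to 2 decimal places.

E[Z²] = Var(Z) + (E[Z])² = 5.36 + (4.8)² = 28.4

28.40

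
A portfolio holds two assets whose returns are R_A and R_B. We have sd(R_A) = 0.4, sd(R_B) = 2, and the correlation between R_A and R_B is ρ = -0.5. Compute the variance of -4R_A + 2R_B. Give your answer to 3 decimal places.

24.960

Var(R_A) = (0.4)² = 0.16;  Var(R_B) = (2)² = 4
Cov(R_A,R_B) = ρ·sd(R_A)·sd(R_B) = -0.5·0.4·2 = -0.4
Var(-4R_A + 2R_B) = (-4)²·Var(R_A) + (2)²·Var(R_B) + 2·(-4)·(2)·Cov(R_A,R_B)
= 16·0.16 + 4·4 + -16·-0.4 = 24.96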